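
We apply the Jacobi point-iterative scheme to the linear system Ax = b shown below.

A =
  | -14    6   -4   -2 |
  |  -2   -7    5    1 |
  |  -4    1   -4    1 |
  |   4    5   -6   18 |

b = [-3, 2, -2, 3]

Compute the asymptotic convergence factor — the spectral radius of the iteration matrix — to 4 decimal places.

0.8295

A = D + L + U where D = diag(-14, -7, -4, 18).
Jacobi T = -D⁻¹(L+U): T[2,1] = -(1)/(-4) = +0.2500; T[2,2] = 0.
  T[0,:] = [+0.0000, +0.4286, -0.2857, -0.1429]
  T[1,:] = [-0.2857, +0.0000, +0.7143, +0.1429]
  T[2,:] = [-1.0000, +0.2500, +0.0000, +0.2500]
  T[3,:] = [-0.2222, -0.2778, +0.3333, +0.0000]
|eigenvalues of T|: 0.8295, 0.6426, 0.6426, 0.1456.
spectral radius ρ = 0.8295; 0.8295 < 1, so it converges for any x₀.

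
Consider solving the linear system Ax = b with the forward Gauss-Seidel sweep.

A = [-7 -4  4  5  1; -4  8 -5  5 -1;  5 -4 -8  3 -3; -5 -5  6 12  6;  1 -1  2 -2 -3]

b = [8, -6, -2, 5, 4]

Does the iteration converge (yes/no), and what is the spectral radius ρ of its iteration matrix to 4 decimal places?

Let D = diag(-7, 8, -8, 12, -3); L, U the strict triangles.
GS T = -(D+L)⁻¹U: row 0 first, T[0,3] = -(5)/(-7) = +0.7143; later rows by forward substitution.
  T[0,:] = [+0.0000  -0.5714  +0.5714  +0.7143  +0.1429]
  T[1,:] = [+0.0000  -0.2857  +0.9107  -0.2679  +0.1964]
  T[2,:] = [+0.0000  -0.2143  -0.0982  +0.9554  -0.3839]
  T[3,:] = [+0.0000  -0.2500  +0.6667  -0.2917  -0.1667]
  T[4,:] = [+0.0000  -0.0714  -0.6230  +1.1587  -0.1627]
|λ(T)| sorted: 1.1952, 0.3224, 0.3224, 0.1797, 0.0000.
ρ = 1.1952; 1.1952 > 1, so it fails to converge.

no, ρ = 1.1952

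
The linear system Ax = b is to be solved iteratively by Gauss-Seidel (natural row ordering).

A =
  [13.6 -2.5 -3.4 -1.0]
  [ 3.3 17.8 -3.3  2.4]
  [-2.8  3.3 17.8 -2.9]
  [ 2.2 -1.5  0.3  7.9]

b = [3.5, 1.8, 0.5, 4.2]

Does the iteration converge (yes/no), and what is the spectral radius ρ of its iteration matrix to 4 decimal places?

Split A = D + L + U, D = diag(13.6, 17.8, 17.8, 7.9).
GS T = -(D+L)⁻¹U: row 0 first, T[0,1] = -(-2.5)/(13.6) = +0.1838; later rows by forward substitution.
  T[0,:] = [+0.0000 +0.1838 +0.2500 +0.0735]
  T[1,:] = [+0.0000 -0.0341 +0.1390 -0.1485]
  T[2,:] = [+0.0000 +0.0352 +0.0135 +0.2020]
  T[3,:] = [+0.0000 -0.0590 -0.0437 -0.0563]
|roots of det(T-λI)|: 0.1616, 0.0978, 0.0978, 0.0000.
ρ(T) = max|λ| = 0.1616; 0.1616 < 1: convergent.

yes, ρ = 0.1616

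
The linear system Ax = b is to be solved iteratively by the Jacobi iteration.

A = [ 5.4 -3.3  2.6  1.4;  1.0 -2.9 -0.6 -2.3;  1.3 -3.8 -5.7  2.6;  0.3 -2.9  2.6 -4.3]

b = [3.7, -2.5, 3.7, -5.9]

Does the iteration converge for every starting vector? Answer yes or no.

Write A = D+L+U with D = diag(5.4, -2.9, -5.7, -4.3).
Jacobi T = -D⁻¹(L+U): T[1,3] = -(-2.3)/(-2.9) = -0.7931; T[1,1] = 0.
  T[0,:] = [+0.0000 +0.6111 -0.4815 -0.2593]
  T[1,:] = [+0.3448 +0.0000 -0.2069 -0.7931]
  T[2,:] = [+0.2281 -0.6667 +0.0000 +0.4561]
  T[3,:] = [+0.0698 -0.6744 +0.6047 +0.0000]
moduli |λ_i(T)| = 1.1829, 0.6207, 0.6207, 0.0146.
ρ(T) = max|λ| = 1.1829; 1.1829 > 1 ⇒ diverges.

no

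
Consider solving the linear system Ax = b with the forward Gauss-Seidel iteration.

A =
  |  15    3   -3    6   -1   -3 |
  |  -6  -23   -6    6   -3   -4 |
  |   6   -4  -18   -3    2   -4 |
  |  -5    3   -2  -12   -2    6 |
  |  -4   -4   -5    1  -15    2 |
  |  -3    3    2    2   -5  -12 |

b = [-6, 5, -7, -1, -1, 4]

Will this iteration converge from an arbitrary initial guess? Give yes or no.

Split A = D + L + U, D = diag(15, -23, -18, -12, -15, -12).
GS T = -(D+L)⁻¹U: row 0 first, T[0,5] = -(-3)/(15) = +0.2000; later rows by forward substitution.
  T[0,:] = [+0.0000  -0.2000  +0.2000  -0.4000  +0.0667  +0.2000]
  T[1,:] = [+0.0000  +0.0522  -0.3130  +0.3652  -0.1478  -0.2261]
  T[2,:] = [+0.0000  -0.0783  +0.1362  -0.3812  +0.1662  -0.1053]
  T[3,:] = [+0.0000  +0.1094  -0.1843  +0.3215  -0.2591  +0.3777]
  T[4,:] = [+0.0000  +0.0728  -0.0276  +0.1578  -0.0510  +0.2006]
  T[5,:] = [+0.0000  +0.0379  -0.1248  +0.1156  -0.0478  -0.1447]
|λ(T)| sorted: 0.5859, 0.1705, 0.1705, 0.0700, 0.0405, 0.0000.
ρ = 0.5859; 0.5859 < 1, so it converges for any x₀.

yes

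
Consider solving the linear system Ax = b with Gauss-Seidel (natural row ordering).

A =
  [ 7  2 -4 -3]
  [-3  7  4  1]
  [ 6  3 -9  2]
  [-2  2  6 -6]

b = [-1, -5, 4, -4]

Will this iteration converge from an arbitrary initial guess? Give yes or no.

yes

Write A = D+L+U with D = diag(7, 7, -9, -6).
GS T = -(D+L)⁻¹U: row 0 first, T[0,1] = -(2)/(7) = -0.2857; later rows by forward substitution.
  T[0,:] = [+0.0000, -0.2857, +0.5714, +0.4286]
  T[1,:] = [+0.0000, -0.1224, -0.3265, +0.0408]
  T[2,:] = [+0.0000, -0.2313, +0.2721, +0.5215]
  T[3,:] = [+0.0000, -0.1769, -0.0272, +0.3923]
|roots of det(T-λI)|: 0.5544, 0.1541, 0.1416, 0.0000.
ρ(T) = max|λ| = 0.5544; 0.5544 < 1, so it converges for any x₀.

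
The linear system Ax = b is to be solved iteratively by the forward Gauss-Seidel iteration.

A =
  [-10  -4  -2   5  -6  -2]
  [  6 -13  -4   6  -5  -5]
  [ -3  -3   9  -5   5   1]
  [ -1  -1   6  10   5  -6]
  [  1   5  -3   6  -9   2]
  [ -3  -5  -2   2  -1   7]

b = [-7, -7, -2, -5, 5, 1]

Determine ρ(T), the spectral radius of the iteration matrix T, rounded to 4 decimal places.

Write A = D+L+U with D = diag(-10, -13, 9, 10, -9, 7).
Gauss-Seidel: T = -(D+L)⁻¹U, row 0 first, T[0,4] = -(-6)/(-10) = -0.6000; later rows by forward substitution.
  T[0,:] = [+0.0000 -0.4000 -0.2000 +0.5000 -0.6000 -0.2000]
  T[1,:] = [+0.0000 -0.1846 -0.4000 +0.6923 -0.6615 -0.4769]
  T[2,:] = [+0.0000 -0.1949 -0.2000 +0.9530 -0.9761 -0.3368]
  T[3,:] = [+0.0000 +0.0585 +0.0600 -0.4526 -0.0405 +0.7344]
  T[4,:] = [+0.0000 -0.0431 -0.1378 -0.1792 -0.1358 +0.5369]
  T[5,:] = [+0.0000 -0.3818 -0.4654 +1.0848 -1.0164 -0.6557]
|roots of det(T-λI)|: 1.5810, 0.2651, 0.2651, 0.2386, 0.1229, 0.0000.
ρ = 1.5810; 1.5810 > 1 ⇒ diverges.

1.5810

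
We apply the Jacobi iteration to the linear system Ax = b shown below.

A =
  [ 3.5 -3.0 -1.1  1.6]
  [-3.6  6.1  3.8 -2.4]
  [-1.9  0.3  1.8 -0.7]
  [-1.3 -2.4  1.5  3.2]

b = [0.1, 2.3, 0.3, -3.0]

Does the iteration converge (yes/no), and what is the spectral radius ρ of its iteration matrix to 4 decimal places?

Split A = D + L + U, D = diag(3.5, 6.1, 1.8, 3.2).
Jacobi T = -D⁻¹(L+U): T[2,3] = -(-0.7)/(1.8) = +0.3889; T[2,2] = 0.
  T[0,:] = [+0.0000  +0.8571  +0.3143  -0.4571]
  T[1,:] = [+0.5902  +0.0000  -0.6230  +0.3934]
  T[2,:] = [+1.0556  -0.1667  +0.0000  +0.3889]
  T[3,:] = [+0.4062  +0.7500  -0.4688  +0.0000]
|λ(T)| sorted: 1.1576, 0.6663, 0.6663, 0.0243.
ρ = 1.1576; 1.1576 > 1: divergent.

no, ρ = 1.1576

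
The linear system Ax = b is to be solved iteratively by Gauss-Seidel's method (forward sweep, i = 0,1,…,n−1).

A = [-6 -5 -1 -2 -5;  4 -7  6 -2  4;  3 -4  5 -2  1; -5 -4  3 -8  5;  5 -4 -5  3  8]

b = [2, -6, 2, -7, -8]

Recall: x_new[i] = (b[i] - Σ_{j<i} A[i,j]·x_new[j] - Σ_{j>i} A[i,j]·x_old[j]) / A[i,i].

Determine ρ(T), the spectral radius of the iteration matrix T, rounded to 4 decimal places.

1.3299

A = D + L + U where D = diag(-6, -7, 5, -8, 8).
GS T = -(D+L)⁻¹U: row 0 first, T[0,3] = -(-2)/(-6) = -0.3333; later rows by forward substitution.
  T[0,:] = [+0.0000, -0.8333, -0.1667, -0.3333, -0.8333]
  T[1,:] = [+0.0000, -0.4762, +0.7619, -0.4762, +0.0952]
  T[2,:] = [+0.0000, +0.1190, +0.7095, +0.2190, +0.3762]
  T[3,:] = [+0.0000, +0.8036, -0.0107, +0.5286, +1.2393]
  T[4,:] = [+0.0000, +0.0558, +0.9326, -0.0911, +0.3388]
|roots of det(T-λI)|: 1.3299, 0.6291, 0.6291, 0.2121, 0.0000.
spectral radius ρ = 1.3299; 1.3299 > 1: divergent.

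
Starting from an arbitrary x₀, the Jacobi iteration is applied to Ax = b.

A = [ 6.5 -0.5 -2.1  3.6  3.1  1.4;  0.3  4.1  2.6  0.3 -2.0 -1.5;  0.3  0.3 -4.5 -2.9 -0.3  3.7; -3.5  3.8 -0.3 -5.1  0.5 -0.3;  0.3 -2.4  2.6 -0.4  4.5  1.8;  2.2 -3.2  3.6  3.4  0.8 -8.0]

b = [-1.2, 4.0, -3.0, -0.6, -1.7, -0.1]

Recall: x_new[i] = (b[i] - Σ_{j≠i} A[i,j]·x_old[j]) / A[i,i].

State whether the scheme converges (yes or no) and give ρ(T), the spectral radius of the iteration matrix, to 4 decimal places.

no, ρ = 1.2316

Write A = D+L+U with D = diag(6.5, 4.1, -4.5, -5.1, 4.5, -8).
Jacobi T = -D⁻¹(L+U): T[0,1] = -(-0.5)/(6.5) = +0.0769; T[0,0] = 0.
  T[0,:] = [+0.0000, +0.0769, +0.3231, -0.5538, -0.4769, -0.2154]
  T[1,:] = [-0.0732, +0.0000, -0.6341, -0.0732, +0.4878, +0.3659]
  T[2,:] = [+0.0667, +0.0667, +0.0000, -0.6444, -0.0667, +0.8222]
  T[3,:] = [-0.6863, +0.7451, -0.0588, +0.0000, +0.0980, -0.0588]
  T[4,:] = [-0.0667, +0.5333, -0.5778, +0.0889, +0.0000, -0.4000]
  T[5,:] = [+0.2750, -0.4000, +0.4500, +0.4250, +0.1000, +0.0000]
eigenvalue magnitudes: 1.2316, 1.0431, 1.0431, 0.2712, 0.2712, 0.2517.
spectral radius ρ = 1.2316; 1.2316 > 1, so it fails to converge.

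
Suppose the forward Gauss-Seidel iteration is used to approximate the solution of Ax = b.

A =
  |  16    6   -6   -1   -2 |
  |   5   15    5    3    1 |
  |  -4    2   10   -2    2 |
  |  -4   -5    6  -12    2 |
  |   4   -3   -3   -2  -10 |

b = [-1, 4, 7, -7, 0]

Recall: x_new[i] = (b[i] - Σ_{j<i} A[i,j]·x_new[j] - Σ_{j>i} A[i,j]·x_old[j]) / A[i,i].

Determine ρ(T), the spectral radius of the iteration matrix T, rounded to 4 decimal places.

0.5998

Let D = diag(16, 15, 10, -12, -10); L, U the strict triangles.
GS T = -(D+L)⁻¹U: row 0 first, T[0,2] = -(-6)/(16) = +0.3750; later rows by forward substitution.
  T[0,:] = [+0.0000 -0.3750 +0.3750 +0.0625 +0.1250]
  T[1,:] = [+0.0000 +0.1250 -0.4583 -0.2208 -0.1083]
  T[2,:] = [+0.0000 -0.1750 +0.2417 +0.2692 -0.1283]
  T[3,:] = [+0.0000 -0.0146 +0.1868 +0.2058 +0.1060]
  T[4,:] = [+0.0000 -0.1321 +0.1776 -0.0307 +0.0998]
|λ(T)| sorted: 0.5998, 0.1489, 0.1489, 0.1254, 0.0000.
ρ(T) = max|λ| = 0.5998; 0.5998 < 1: convergent.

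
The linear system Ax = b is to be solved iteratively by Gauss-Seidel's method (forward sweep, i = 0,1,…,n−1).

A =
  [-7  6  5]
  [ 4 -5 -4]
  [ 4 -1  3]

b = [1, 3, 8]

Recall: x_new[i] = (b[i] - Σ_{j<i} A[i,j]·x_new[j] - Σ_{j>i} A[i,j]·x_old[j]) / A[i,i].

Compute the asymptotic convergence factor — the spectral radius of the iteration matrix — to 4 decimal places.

1.1429

Let D = diag(-7, -5, 3); L, U the strict triangles.
GS T = -(D+L)⁻¹U: row 0 first, T[0,1] = -(6)/(-7) = +0.8571; later rows by forward substitution.
  T[0,:] = [+0.0000  +0.8571  +0.7143]
  T[1,:] = [+0.0000  +0.6857  -0.2286]
  T[2,:] = [+0.0000  -0.9143  -1.0286]
moduli |λ_i(T)| = 1.1429, 0.8000, 0.0000.
ρ(T) = max|λ| = 1.1429; 1.1429 > 1: divergent.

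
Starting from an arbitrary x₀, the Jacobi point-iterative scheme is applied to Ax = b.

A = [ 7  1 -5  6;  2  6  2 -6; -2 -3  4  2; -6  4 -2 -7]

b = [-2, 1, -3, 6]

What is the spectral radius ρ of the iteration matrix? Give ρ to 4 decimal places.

Diagonal D = diag(7, 6, 4, -7); L, U strict lower/upper.
Jacobi: T = -D⁻¹(L+U), T[1,0] = -(2)/(6) = -0.3333; T[1,1] = 0.
  T[0,:] = [+0.0000  -0.1429  +0.7143  -0.8571]
  T[1,:] = [-0.3333  +0.0000  -0.3333  +1.0000]
  T[2,:] = [+0.5000  +0.7500  +0.0000  -0.5000]
  T[3,:] = [-0.8571  +0.5714  -0.2857  +0.0000]
|eigenvalues of T|: 1.3161, 0.8618, 0.8618, 0.3653.
ρ(T) = max|λ| = 1.3161; 1.3161 > 1: divergent.

1.3161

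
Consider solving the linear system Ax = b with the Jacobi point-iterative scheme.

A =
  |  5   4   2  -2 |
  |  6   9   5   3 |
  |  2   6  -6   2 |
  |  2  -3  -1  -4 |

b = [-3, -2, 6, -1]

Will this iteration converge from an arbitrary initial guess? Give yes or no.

A = D + L + U where D = diag(5, 9, -6, -4).
T_J = -D⁻¹(L+U): T[1,0] = -(6)/(9) = -0.6667; T[1,1] = 0.
  T[0,:] = [+0.0000  -0.8000  -0.4000  +0.4000]
  T[1,:] = [-0.6667  +0.0000  -0.5556  -0.3333]
  T[2,:] = [+0.3333  +1.0000  +0.0000  +0.3333]
  T[3,:] = [+0.5000  -0.7500  -0.2500  +0.0000]
|eigenvalues of T|: 1.1267, 0.8721, 0.8721, 0.4236.
ρ = 1.1267; 1.1267 > 1: divergent.

no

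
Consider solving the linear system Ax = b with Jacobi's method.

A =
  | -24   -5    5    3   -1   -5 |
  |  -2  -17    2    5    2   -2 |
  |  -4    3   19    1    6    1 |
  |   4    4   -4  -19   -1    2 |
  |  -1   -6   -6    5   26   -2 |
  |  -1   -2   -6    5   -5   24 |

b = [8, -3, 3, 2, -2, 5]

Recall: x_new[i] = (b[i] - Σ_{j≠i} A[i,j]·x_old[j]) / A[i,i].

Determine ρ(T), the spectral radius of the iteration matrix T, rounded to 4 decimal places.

Diagonal D = diag(-24, -17, 19, -19, 26, 24); L, U strict lower/upper.
T_J = -D⁻¹(L+U): T[1,2] = -(2)/(-17) = +0.1176; T[1,1] = 0.
  T[0,:] = [+0.0000  -0.2083  +0.2083  +0.1250  -0.0417  -0.2083]
  T[1,:] = [-0.1176  +0.0000  +0.1176  +0.2941  +0.1176  -0.1176]
  T[2,:] = [+0.2105  -0.1579  +0.0000  -0.0526  -0.3158  -0.0526]
  T[3,:] = [+0.2105  +0.2105  -0.2105  +0.0000  -0.0526  +0.1053]
  T[4,:] = [+0.0385  +0.2308  +0.2308  -0.1923  +0.0000  +0.0769]
  T[5,:] = [+0.0417  +0.0833  +0.2500  -0.2083  +0.2083  +0.0000]
moduli |λ_i(T)| = 0.5061, 0.3429, 0.3429, 0.2616, 0.0770, 0.0770.
ρ(T) = max|λ| = 0.5061; 0.5061 < 1: convergent.

0.5061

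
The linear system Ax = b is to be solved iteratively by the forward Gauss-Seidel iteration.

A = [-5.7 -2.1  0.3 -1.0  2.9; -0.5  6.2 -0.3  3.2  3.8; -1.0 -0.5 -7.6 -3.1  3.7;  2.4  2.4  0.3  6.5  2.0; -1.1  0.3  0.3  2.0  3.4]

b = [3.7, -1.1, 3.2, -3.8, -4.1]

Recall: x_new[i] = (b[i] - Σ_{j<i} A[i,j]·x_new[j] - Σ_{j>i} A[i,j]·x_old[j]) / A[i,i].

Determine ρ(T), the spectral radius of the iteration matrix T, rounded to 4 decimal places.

Diagonal D = diag(-5.7, 6.2, -7.6, 6.5, 3.4); L, U strict lower/upper.
T_GS = -(D+L)⁻¹U: row 0 first, T[0,3] = -(-1)/(-5.7) = -0.1754; later rows by forward substitution.
  T[0,:] = [+0.0000, -0.3684, +0.0526, -0.1754, +0.5088]
  T[1,:] = [+0.0000, -0.0297, +0.0526, -0.5303, -0.5719]
  T[2,:] = [+0.0000, +0.0504, -0.0104, -0.3499, +0.4575]
  T[3,:] = [+0.0000, +0.1447, -0.0384, +0.2767, -0.3055]
  T[4,:] = [+0.0000, -0.2061, +0.0359, -0.1419, +0.3544]
moduli |λ_i(T)| = 0.5239, 0.3242, 0.2393, 0.0178, 0.0000.
ρ(T) = max|λ| = 0.5239; 0.5239 < 1, so it converges for any x₀.

0.5239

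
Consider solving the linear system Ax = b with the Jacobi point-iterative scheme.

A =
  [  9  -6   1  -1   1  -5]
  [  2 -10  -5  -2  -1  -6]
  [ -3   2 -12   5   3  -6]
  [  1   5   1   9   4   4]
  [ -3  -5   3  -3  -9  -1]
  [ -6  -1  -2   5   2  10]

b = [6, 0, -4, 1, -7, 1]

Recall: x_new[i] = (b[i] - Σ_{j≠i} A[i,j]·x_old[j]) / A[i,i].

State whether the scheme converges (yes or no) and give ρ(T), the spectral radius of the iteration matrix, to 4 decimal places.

no, ρ = 1.1250

Split A = D + L + U, D = diag(9, -10, -12, 9, -9, 10).
Jacobi: T = -D⁻¹(L+U), T[5,2] = -(-2)/(10) = +0.2000; T[5,5] = 0.
  T[0,:] = [+0.0000  +0.6667  -0.1111  +0.1111  -0.1111  +0.5556]
  T[1,:] = [+0.2000  +0.0000  -0.5000  -0.2000  -0.1000  -0.6000]
  T[2,:] = [-0.2500  +0.1667  +0.0000  +0.4167  +0.2500  -0.5000]
  T[3,:] = [-0.1111  -0.5556  -0.1111  +0.0000  -0.4444  -0.4444]
  T[4,:] = [-0.3333  -0.5556  +0.3333  -0.3333  +0.0000  -0.1111]
  T[5,:] = [+0.6000  +0.1000  +0.2000  -0.5000  -0.2000  +0.0000]
eigenvalue magnitudes: 1.1250, 0.9014, 0.5819, 0.5819, 0.4353, 0.3620.
ρ = 1.1250; 1.1250 > 1, so it fails to converge.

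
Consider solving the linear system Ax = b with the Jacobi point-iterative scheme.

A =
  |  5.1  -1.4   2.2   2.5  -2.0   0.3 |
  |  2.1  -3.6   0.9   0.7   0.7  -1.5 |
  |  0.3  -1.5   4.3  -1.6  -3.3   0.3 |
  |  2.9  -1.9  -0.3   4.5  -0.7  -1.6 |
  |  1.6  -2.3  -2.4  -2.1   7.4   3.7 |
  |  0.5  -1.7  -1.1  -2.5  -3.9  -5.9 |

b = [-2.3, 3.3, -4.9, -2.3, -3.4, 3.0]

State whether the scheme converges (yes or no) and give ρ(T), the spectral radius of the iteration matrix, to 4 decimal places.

Split A = D + L + U, D = diag(5.1, -3.6, 4.3, 4.5, 7.4, -5.9).
Jacobi T = -D⁻¹(L+U): T[4,3] = -(-2.1)/(7.4) = +0.2838; T[4,4] = 0.
  T[0,:] = [+0.0000 +0.2745 -0.4314 -0.4902 +0.3922 -0.0588]
  T[1,:] = [+0.5833 +0.0000 +0.2500 +0.1944 +0.1944 -0.4167]
  T[2,:] = [-0.0698 +0.3488 +0.0000 +0.3721 +0.7674 -0.0698]
  T[3,:] = [-0.6444 +0.4222 +0.0667 +0.0000 +0.1556 +0.3556]
  T[4,:] = [-0.2162 +0.3108 +0.3243 +0.2838 +0.0000 -0.5000]
  T[5,:] = [+0.0847 -0.2881 -0.1864 -0.4237 -0.6610 +0.0000]
|eigenvalues of T|: 1.1251, 0.8268, 0.8268, 0.4167, 0.1428, 0.1206.
spectral radius ρ = 1.1251; 1.1251 > 1: divergent.

no, ρ = 1.1251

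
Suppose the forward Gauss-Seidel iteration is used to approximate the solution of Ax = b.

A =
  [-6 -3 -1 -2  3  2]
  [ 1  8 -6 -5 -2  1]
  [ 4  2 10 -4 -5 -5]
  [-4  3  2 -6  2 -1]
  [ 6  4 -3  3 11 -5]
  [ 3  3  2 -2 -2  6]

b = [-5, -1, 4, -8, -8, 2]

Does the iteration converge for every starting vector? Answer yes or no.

A = D + L + U where D = diag(-6, 8, 10, -6, 11, 6).
GS T = -(D+L)⁻¹U: row 0 first, T[0,2] = -(-1)/(-6) = -0.1667; later rows by forward substitution.
  T[0,:] = [+0.0000, -0.5000, -0.1667, -0.3333, +0.5000, +0.3333]
  T[1,:] = [+0.0000, +0.0625, +0.7708, +0.6667, +0.1875, -0.1667]
  T[2,:] = [+0.0000, +0.1875, -0.0875, +0.4000, +0.2625, +0.4000]
  T[3,:] = [+0.0000, +0.4271, +0.4674, +0.6889, +0.1812, -0.3389]
  T[4,:] = [+0.0000, +0.1847, -0.3407, -0.1394, -0.3188, +0.5348]
  T[5,:] = [+0.0000, +0.3602, -0.2307, -0.1168, -0.4771, -0.1513]
moduli |λ_i(T)| = 1.2194, 0.7602, 0.7602, 0.1715, 0.0940, 0.0000.
spectral radius ρ = 1.2194; 1.2194 > 1 ⇒ diverges.

no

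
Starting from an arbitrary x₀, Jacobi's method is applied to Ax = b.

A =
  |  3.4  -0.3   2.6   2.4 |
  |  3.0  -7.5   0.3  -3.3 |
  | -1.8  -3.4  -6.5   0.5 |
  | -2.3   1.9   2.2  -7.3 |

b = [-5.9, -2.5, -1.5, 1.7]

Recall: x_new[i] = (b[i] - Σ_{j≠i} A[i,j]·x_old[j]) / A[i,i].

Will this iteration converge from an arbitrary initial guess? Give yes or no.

yes

Let D = diag(3.4, -7.5, -6.5, -7.3); L, U the strict triangles.
T_J = -D⁻¹(L+U): T[1,3] = -(-3.3)/(-7.5) = -0.4400; T[1,1] = 0.
  T[0,:] = [+0.0000  +0.0882  -0.7647  -0.7059]
  T[1,:] = [+0.4000  +0.0000  +0.0400  -0.4400]
  T[2,:] = [-0.2769  -0.5231  +0.0000  +0.0769]
  T[3,:] = [-0.3151  +0.2603  +0.3014  +0.0000]
eigenvalue magnitudes: 0.8905, 0.5661, 0.5022, 0.5022.
ρ = 0.8905; 0.8905 < 1, so it converges for any x₀.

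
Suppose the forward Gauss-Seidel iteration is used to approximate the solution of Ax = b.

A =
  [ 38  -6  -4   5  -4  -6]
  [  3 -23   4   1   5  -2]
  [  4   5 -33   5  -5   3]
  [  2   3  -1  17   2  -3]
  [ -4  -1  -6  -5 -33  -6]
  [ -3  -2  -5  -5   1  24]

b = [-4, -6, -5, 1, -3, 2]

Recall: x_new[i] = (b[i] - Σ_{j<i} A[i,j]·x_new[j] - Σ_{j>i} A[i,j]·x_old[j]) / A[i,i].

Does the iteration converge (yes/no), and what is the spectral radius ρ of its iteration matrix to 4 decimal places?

yes, ρ = 0.2349

Diagonal D = diag(38, -23, -33, 17, -33, 24); L, U strict lower/upper.
GS T = -(D+L)⁻¹U: row 0 first, T[0,3] = -(5)/(38) = -0.1316; later rows by forward substitution.
  T[0,:] = [+0.0000  +0.1579  +0.1053  -0.1316  +0.1053  +0.1579]
  T[1,:] = [+0.0000  +0.0206  +0.1876  +0.0263  +0.2311  -0.0664]
  T[2,:] = [+0.0000  +0.0223  +0.0412  +0.1396  -0.1037  +0.1000]
  T[3,:] = [+0.0000  -0.0209  -0.0431  +0.0190  -0.1769  +0.1755]
  T[4,:] = [+0.0000  -0.0206  -0.0194  -0.0131  +0.0259  -0.2437]
  T[5,:] = [+0.0000  +0.0226  +0.0292  +0.0193  -0.0271  +0.0818]
moduli |λ_i(T)| = 0.2349, 0.1364, 0.1364, 0.0649, 0.0392, 0.0000.
ρ = 0.2349; 0.2349 < 1 ⇒ converges.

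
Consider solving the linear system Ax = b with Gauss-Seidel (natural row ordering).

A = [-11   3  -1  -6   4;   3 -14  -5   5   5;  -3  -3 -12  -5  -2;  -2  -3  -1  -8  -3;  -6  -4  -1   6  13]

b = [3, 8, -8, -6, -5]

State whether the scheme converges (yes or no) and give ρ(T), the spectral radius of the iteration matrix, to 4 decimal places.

yes, ρ = 0.8460

A = D + L + U where D = diag(-11, -14, -12, -8, 13).
T_GS = -(D+L)⁻¹U: row 0 first, T[0,2] = -(-1)/(-11) = -0.0909; later rows by forward substitution.
  T[0,:] = [+0.0000, +0.2727, -0.0909, -0.5455, +0.3636]
  T[1,:] = [+0.0000, +0.0584, -0.3766, +0.2403, +0.4351]
  T[2,:] = [+0.0000, -0.0828, +0.1169, -0.3404, -0.3663]
  T[3,:] = [+0.0000, -0.0797, +0.1494, +0.0888, -0.5833]
  T[4,:] = [+0.0000, +0.1743, -0.2178, -0.2450, +0.5427]
moduli |λ_i(T)| = 0.8460, 0.2817, 0.1717, 0.1717, 0.0000.
ρ = 0.8460; 0.8460 < 1, so it converges for any x₀.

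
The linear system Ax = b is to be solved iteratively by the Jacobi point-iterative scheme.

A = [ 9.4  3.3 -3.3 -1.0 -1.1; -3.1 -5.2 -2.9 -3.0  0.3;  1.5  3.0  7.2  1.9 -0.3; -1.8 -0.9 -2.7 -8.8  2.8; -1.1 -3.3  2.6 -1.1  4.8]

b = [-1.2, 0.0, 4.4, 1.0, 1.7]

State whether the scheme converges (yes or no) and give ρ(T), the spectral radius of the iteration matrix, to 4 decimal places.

yes, ρ = 0.8532

A = D + L + U where D = diag(9.4, -5.2, 7.2, -8.8, 4.8).
T_J = -D⁻¹(L+U): T[3,2] = -(-2.7)/(-8.8) = -0.3068; T[3,3] = 0.
  T[0,:] = [+0.0000, -0.3511, +0.3511, +0.1064, +0.1170]
  T[1,:] = [-0.5962, +0.0000, -0.5577, -0.5769, +0.0577]
  T[2,:] = [-0.2083, -0.4167, +0.0000, -0.2639, +0.0417]
  T[3,:] = [-0.2045, -0.1023, -0.3068, +0.0000, +0.3182]
  T[4,:] = [+0.2292, +0.6875, -0.5417, +0.2292, +0.0000]
|eigenvalues of T|: 0.8532, 0.5797, 0.5797, 0.1989, 0.0022.
ρ = 0.8532; 0.8532 < 1: convergent.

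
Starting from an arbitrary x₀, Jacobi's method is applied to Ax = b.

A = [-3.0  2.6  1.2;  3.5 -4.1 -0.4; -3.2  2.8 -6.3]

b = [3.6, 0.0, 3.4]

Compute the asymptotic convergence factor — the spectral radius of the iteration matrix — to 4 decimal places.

A = D + L + U where D = diag(-3, -4.1, -6.3).
Jacobi: T = -D⁻¹(L+U), T[0,2] = -(1.2)/(-3) = +0.4000; T[0,0] = 0.
  T[0,:] = [+0.0000, +0.8667, +0.4000]
  T[1,:] = [+0.8537, +0.0000, -0.0976]
  T[2,:] = [-0.5079, +0.4444, +0.0000]
|λ(T)| sorted: 0.8499, 0.4786, 0.4786.
spectral radius ρ = 0.8499; 0.8499 < 1, so it converges for any x₀.

0.8499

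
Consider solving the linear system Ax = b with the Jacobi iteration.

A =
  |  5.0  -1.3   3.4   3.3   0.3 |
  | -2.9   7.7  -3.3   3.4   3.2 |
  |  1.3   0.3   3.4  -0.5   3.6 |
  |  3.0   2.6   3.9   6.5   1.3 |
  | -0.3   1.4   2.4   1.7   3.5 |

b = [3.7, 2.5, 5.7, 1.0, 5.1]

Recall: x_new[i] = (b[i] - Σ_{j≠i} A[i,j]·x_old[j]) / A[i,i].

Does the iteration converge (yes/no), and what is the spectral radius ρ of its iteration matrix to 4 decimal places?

no, ρ = 1.2298

Let D = diag(5, 7.7, 3.4, 6.5, 3.5); L, U the strict triangles.
Jacobi: T = -D⁻¹(L+U), T[3,4] = -(1.3)/(6.5) = -0.2000; T[3,3] = 0.
  T[0,:] = [+0.0000 +0.2600 -0.6800 -0.6600 -0.0600]
  T[1,:] = [+0.3766 +0.0000 +0.4286 -0.4416 -0.4156]
  T[2,:] = [-0.3824 -0.0882 +0.0000 +0.1471 -1.0588]
  T[3,:] = [-0.4615 -0.4000 -0.6000 +0.0000 -0.2000]
  T[4,:] = [+0.0857 -0.4000 -0.6857 -0.4857 +0.0000]
eigenvalue magnitudes: 1.2298, 0.9672, 0.9672, 0.4774, 0.1633.
ρ = 1.2298; 1.2298 > 1, so it fails to converge.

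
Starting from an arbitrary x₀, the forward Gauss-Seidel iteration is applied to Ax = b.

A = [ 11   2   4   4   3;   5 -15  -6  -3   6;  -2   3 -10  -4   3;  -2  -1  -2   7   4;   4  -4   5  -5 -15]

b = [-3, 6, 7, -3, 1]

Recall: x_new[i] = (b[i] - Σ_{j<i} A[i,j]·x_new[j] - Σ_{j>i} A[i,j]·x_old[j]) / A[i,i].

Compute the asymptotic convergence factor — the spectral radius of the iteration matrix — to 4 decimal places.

Diagonal D = diag(11, -15, -10, 7, -15); L, U strict lower/upper.
GS T = -(D+L)⁻¹U: row 0 first, T[0,3] = -(4)/(11) = -0.3636; later rows by forward substitution.
  T[0,:] = [+0.0000  -0.1818  -0.3636  -0.3636  -0.2727]
  T[1,:] = [+0.0000  -0.0606  -0.5212  -0.3212  +0.3091]
  T[2,:] = [+0.0000  +0.0182  -0.0836  -0.4236  +0.4473]
  T[3,:] = [+0.0000  -0.0554  -0.2023  -0.2708  -0.4774]
  T[4,:] = [+0.0000  -0.0078  +0.0816  -0.0623  +0.1531]
|roots of det(T-λI)|: 0.5376, 0.3998, 0.1436, 0.1436, 0.0000.
ρ = 0.5376; 0.5376 < 1, so it converges for any x₀.

0.5376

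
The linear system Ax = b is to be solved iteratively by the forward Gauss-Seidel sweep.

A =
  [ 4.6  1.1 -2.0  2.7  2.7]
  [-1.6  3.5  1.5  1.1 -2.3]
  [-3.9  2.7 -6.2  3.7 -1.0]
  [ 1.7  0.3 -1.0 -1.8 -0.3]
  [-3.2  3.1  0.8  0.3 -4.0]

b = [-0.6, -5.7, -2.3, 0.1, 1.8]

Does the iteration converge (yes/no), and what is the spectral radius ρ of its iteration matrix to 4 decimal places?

no, ρ = 1.3608

Diagonal D = diag(4.6, 3.5, -6.2, -1.8, -4); L, U strict lower/upper.
T_GS = -(D+L)⁻¹U: row 0 first, T[0,3] = -(2.7)/(4.6) = -0.5870; later rows by forward substitution.
  T[0,:] = [+0.0000  -0.2391  +0.4348  -0.5870  -0.5870]
  T[1,:] = [+0.0000  -0.1093  -0.2298  -0.5826  +0.3888]
  T[2,:] = [+0.0000  +0.1028  -0.3736  +0.7123  +0.3772]
  T[3,:] = [+0.0000  -0.3012  +0.5799  -1.0472  -0.8658]
  T[4,:] = [+0.0000  +0.1046  -0.5572  +0.0820  +0.7814]
|λ(T)| sorted: 1.3608, 0.7977, 0.1258, 0.0597, 0.0000.
ρ(T) = max|λ| = 1.3608; 1.3608 > 1 ⇒ diverges.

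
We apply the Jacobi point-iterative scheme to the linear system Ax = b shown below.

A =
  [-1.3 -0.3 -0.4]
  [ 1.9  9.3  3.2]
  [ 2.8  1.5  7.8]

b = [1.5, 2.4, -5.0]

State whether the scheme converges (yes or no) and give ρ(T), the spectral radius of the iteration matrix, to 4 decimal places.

Diagonal D = diag(-1.3, 9.3, 7.8); L, U strict lower/upper.
Jacobi T = -D⁻¹(L+U): T[1,2] = -(3.2)/(9.3) = -0.3441; T[1,1] = 0.
  T[0,:] = [+0.0000 -0.2308 -0.3077]
  T[1,:] = [-0.2043 +0.0000 -0.3441]
  T[2,:] = [-0.3590 -0.1923 +0.0000]
|λ(T)| sorted: 0.5460, 0.2865, 0.2595.
ρ(T) = max|λ| = 0.5460; 0.5460 < 1 ⇒ converges.

yes, ρ = 0.5460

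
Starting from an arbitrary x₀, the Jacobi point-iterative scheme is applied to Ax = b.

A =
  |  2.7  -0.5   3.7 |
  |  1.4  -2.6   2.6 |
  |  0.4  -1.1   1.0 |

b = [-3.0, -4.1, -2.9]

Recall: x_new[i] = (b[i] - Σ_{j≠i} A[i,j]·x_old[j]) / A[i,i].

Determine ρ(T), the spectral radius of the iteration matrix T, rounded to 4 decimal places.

Let D = diag(2.7, -2.6, 1); L, U the strict triangles.
Jacobi T = -D⁻¹(L+U): T[1,2] = -(2.6)/(-2.6) = +1.0000; T[1,1] = 0.
  T[0,:] = [+0.0000, +0.1852, -1.3704]
  T[1,:] = [+0.5385, +0.0000, +1.0000]
  T[2,:] = [-0.4000, +1.1000, +0.0000]
moduli |λ_i(T)| = 1.5259, 0.8030, 0.7229.
spectral radius ρ = 1.5259; 1.5259 > 1, so it fails to converge.

1.5259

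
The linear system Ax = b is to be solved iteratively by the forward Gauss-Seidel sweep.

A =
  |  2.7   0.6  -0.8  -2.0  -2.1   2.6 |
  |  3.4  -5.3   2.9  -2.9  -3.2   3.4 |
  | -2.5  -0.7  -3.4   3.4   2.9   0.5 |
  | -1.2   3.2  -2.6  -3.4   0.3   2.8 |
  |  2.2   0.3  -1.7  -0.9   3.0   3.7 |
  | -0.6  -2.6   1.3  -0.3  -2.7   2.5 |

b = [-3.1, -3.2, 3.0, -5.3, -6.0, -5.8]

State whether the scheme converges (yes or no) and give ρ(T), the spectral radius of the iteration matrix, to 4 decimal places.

Let D = diag(2.7, -5.3, -3.4, -3.4, 3, 2.5); L, U the strict triangles.
Gauss-Seidel: T = -(D+L)⁻¹U, row 0 first, T[0,1] = -(0.6)/(2.7) = -0.2222; later rows by forward substitution.
  T[0,:] = [+0.0000 -0.2222 +0.2963 +0.7407 +0.7778 -0.9630]
  T[1,:] = [+0.0000 -0.1426 +0.7372 -0.0720 -0.1048 +0.0238]
  T[2,:] = [+0.0000 +0.1927 -0.3697 +0.4702 +0.3026 +0.8502]
  T[3,:] = [+0.0000 -0.2031 +0.8720 -0.6887 -0.5164 +0.5356]
  T[4,:] = [+0.0000 +0.2255 -0.2389 -0.4762 -0.5433 +0.1129]
  T[5,:] = [+0.0000 -0.0827 +0.8767 -0.7385 -0.7284 -0.4623]
|λ(T)| sorted: 1.4017, 0.8175, 0.4976, 0.4732, 0.0118, 0.0000.
spectral radius ρ = 1.4017; 1.4017 > 1, so it fails to converge.

no, ρ = 1.4017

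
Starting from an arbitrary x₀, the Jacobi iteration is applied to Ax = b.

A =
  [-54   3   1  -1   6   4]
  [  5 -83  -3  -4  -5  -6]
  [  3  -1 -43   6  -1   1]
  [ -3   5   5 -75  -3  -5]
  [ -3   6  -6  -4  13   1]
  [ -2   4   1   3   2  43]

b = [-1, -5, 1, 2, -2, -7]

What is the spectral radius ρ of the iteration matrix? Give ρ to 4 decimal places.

0.2864

Let D = diag(-54, -83, -43, -75, 13, 43); L, U the strict triangles.
Jacobi: T = -D⁻¹(L+U), T[3,4] = -(-3)/(-75) = -0.0400; T[3,3] = 0.
  T[0,:] = [+0.0000 +0.0556 +0.0185 -0.0185 +0.1111 +0.0741]
  T[1,:] = [+0.0602 +0.0000 -0.0361 -0.0482 -0.0602 -0.0723]
  T[2,:] = [+0.0698 -0.0233 +0.0000 +0.1395 -0.0233 +0.0233]
  T[3,:] = [-0.0400 +0.0667 +0.0667 +0.0000 -0.0400 -0.0667]
  T[4,:] = [+0.2308 -0.4615 +0.4615 +0.3077 +0.0000 -0.0769]
  T[5,:] = [+0.0465 -0.0930 -0.0233 -0.0698 -0.0465 +0.0000]
|eigenvalues of T|: 0.2864, 0.1809, 0.1809, 0.1318, 0.0879, 0.0536.
ρ = 0.2864; 0.2864 < 1 ⇒ converges.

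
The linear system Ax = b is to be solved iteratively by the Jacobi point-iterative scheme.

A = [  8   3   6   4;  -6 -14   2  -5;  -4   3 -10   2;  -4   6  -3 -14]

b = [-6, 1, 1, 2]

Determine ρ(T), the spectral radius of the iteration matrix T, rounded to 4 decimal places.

Split A = D + L + U, D = diag(8, -14, -10, -14).
Jacobi: T = -D⁻¹(L+U), T[2,1] = -(3)/(-10) = +0.3000; T[2,2] = 0.
  T[0,:] = [+0.0000, -0.3750, -0.7500, -0.5000]
  T[1,:] = [-0.4286, +0.0000, +0.1429, -0.3571]
  T[2,:] = [-0.4000, +0.3000, +0.0000, +0.2000]
  T[3,:] = [-0.2857, +0.4286, -0.2143, +0.0000]
eigenvalue magnitudes: 0.8773, 0.5372, 0.3693, 0.3693.
ρ = 0.8773; 0.8773 < 1 ⇒ converges.

0.8773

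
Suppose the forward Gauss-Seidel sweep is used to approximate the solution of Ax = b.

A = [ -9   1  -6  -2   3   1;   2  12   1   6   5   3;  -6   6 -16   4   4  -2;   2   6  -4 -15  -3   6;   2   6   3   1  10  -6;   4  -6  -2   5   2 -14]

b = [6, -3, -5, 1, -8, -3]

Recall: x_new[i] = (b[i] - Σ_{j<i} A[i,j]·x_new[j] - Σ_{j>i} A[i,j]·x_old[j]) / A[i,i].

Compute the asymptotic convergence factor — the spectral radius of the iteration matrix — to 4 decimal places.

Write A = D+L+U with D = diag(-9, 12, -16, -15, 10, -14).
Gauss-Seidel: T = -(D+L)⁻¹U, row 0 first, T[0,4] = -(3)/(-9) = +0.3333; later rows by forward substitution.
  T[0,:] = [+0.0000 +0.1111 -0.6667 -0.2222 +0.3333 +0.1111]
  T[1,:] = [+0.0000 -0.0185 +0.0278 -0.4630 -0.4722 -0.2685]
  T[2,:] = [+0.0000 -0.0486 +0.2604 +0.1597 -0.0521 -0.2674]
  T[3,:] = [+0.0000 +0.0204 -0.1472 -0.2574 -0.3306 +0.3787]
  T[4,:] = [+0.0000 +0.0014 +0.0533 +0.3000 +0.2653 +0.7812]
  T[5,:] = [+0.0000 +0.0541 -0.2846 +0.0630 +0.2249 +0.4319]
|roots of det(T-λI)|: 0.8209, 0.2696, 0.2503, 0.2503, 0.0057, 0.0000.
ρ = 0.8209; 0.8209 < 1 ⇒ converges.

0.8209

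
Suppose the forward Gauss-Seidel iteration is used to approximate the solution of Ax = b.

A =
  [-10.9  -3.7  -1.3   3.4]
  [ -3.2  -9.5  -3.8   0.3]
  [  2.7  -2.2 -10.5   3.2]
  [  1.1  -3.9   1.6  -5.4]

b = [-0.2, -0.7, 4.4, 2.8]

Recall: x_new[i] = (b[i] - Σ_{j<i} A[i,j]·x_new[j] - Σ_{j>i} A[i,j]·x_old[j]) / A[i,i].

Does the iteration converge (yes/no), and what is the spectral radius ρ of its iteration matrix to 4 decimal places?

A = D + L + U where D = diag(-10.9, -9.5, -10.5, -5.4).
Gauss-Seidel: T = -(D+L)⁻¹U, row 0 first, T[0,1] = -(-3.7)/(-10.9) = -0.3394; later rows by forward substitution.
  T[0,:] = [+0.0000  -0.3394  -0.1193  +0.3119]
  T[1,:] = [+0.0000  +0.1143  -0.3598  -0.0735]
  T[2,:] = [+0.0000  -0.1112  +0.0447  +0.4004]
  T[3,:] = [+0.0000  -0.1847  +0.2488  +0.2352]
eigenvalue magnitudes: 0.6016, 0.1184, 0.1184, 0.0000.
ρ(T) = max|λ| = 0.6016; 0.6016 < 1, so it converges for any x₀.

yes, ρ = 0.6016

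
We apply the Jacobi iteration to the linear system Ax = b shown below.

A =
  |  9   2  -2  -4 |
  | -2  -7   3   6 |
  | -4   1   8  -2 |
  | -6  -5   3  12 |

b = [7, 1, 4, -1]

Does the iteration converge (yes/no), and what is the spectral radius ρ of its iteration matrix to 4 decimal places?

Split A = D + L + U, D = diag(9, -7, 8, 12).
T_J = -D⁻¹(L+U): T[2,0] = -(-4)/(8) = +0.5000; T[2,2] = 0.
  T[0,:] = [+0.0000, -0.2222, +0.2222, +0.4444]
  T[1,:] = [-0.2857, +0.0000, +0.4286, +0.8571]
  T[2,:] = [+0.5000, -0.1250, +0.0000, +0.2500]
  T[3,:] = [+0.5000, +0.4167, -0.2500, +0.0000]
|eigenvalues of T|: 0.8973, 0.6561, 0.1952, 0.0460.
spectral radius ρ = 0.8973; 0.8973 < 1: convergent.

yes, ρ = 0.8973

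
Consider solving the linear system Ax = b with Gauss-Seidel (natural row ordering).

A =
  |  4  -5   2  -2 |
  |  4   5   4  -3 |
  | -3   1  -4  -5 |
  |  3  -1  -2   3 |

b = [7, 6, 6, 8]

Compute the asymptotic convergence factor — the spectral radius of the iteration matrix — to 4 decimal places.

1.6578

Let D = diag(4, 5, -4, 3); L, U the strict triangles.
T_GS = -(D+L)⁻¹U: row 0 first, T[0,1] = -(-5)/(4) = +1.2500; later rows by forward substitution.
  T[0,:] = [+0.0000, +1.2500, -0.5000, +0.5000]
  T[1,:] = [+0.0000, -1.0000, -0.4000, +0.2000]
  T[2,:] = [+0.0000, -1.1875, +0.2750, -1.5750]
  T[3,:] = [+0.0000, -2.3750, +0.5500, -1.4833]
|eigenvalues of T|: 1.6578, 0.8683, 0.8683, 0.0000.
spectral radius ρ = 1.6578; 1.6578 > 1: divergent.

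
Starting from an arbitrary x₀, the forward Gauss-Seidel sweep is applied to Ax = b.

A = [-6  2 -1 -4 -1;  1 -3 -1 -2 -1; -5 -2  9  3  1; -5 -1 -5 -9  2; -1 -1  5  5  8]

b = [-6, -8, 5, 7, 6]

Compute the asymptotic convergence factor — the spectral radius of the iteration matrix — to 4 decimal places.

Diagonal D = diag(-6, -3, 9, -9, 8); L, U strict lower/upper.
Gauss-Seidel: T = -(D+L)⁻¹U, row 0 first, T[0,3] = -(-4)/(-6) = -0.6667; later rows by forward substitution.
  T[0,:] = [+0.0000  +0.3333  -0.1667  -0.6667  -0.1667]
  T[1,:] = [+0.0000  +0.1111  -0.3889  -0.8889  -0.3889]
  T[2,:] = [+0.0000  +0.2099  -0.1790  -0.9012  -0.2901]
  T[3,:] = [+0.0000  -0.3141  +0.2353  +0.9698  +0.5192]
  T[4,:] = [+0.0000  +0.1207  -0.1046  -0.2373  -0.2126]
moduli |λ_i(T)| = 0.8297, 0.2036, 0.0780, 0.0780, 0.0000.
ρ = 0.8297; 0.8297 < 1 ⇒ converges.

0.8297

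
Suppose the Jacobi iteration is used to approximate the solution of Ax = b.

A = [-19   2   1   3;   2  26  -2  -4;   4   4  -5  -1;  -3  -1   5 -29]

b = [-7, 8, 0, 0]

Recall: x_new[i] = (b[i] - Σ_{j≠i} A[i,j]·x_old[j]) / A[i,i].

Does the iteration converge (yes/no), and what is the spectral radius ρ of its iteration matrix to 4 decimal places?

yes, ρ = 0.3999

A = D + L + U where D = diag(-19, 26, -5, -29).
Jacobi: T = -D⁻¹(L+U), T[3,2] = -(5)/(-29) = +0.1724; T[3,3] = 0.
  T[0,:] = [+0.0000 +0.1053 +0.0526 +0.1579]
  T[1,:] = [-0.0769 +0.0000 +0.0769 +0.1538]
  T[2,:] = [+0.8000 +0.8000 +0.0000 -0.2000]
  T[3,:] = [-0.1034 -0.0345 +0.1724 +0.0000]
moduli |λ_i(T)| = 0.3999, 0.3393, 0.3393, 0.0139.
ρ(T) = max|λ| = 0.3999; 0.3999 < 1: convergent.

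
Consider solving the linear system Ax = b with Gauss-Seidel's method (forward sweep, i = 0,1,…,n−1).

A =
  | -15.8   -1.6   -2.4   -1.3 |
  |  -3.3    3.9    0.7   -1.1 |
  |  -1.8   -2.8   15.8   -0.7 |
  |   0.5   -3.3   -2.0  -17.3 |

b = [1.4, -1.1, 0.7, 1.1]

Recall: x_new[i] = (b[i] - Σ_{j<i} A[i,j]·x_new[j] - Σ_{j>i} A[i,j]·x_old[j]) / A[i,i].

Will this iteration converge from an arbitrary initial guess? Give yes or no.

Split A = D + L + U, D = diag(-15.8, 3.9, 15.8, -17.3).
GS T = -(D+L)⁻¹U: row 0 first, T[0,3] = -(-1.3)/(-15.8) = -0.0823; later rows by forward substitution.
  T[0,:] = [+0.0000, -0.1013, -0.1519, -0.0823]
  T[1,:] = [+0.0000, -0.0857, -0.3080, +0.2124]
  T[2,:] = [+0.0000, -0.0267, -0.0719, +0.0726]
  T[3,:] = [+0.0000, +0.0165, +0.0627, -0.0513]
|eigenvalues of T|: 0.2178, 0.0157, 0.0068, 0.0000.
ρ(T) = max|λ| = 0.2178; 0.2178 < 1: convergent.

yes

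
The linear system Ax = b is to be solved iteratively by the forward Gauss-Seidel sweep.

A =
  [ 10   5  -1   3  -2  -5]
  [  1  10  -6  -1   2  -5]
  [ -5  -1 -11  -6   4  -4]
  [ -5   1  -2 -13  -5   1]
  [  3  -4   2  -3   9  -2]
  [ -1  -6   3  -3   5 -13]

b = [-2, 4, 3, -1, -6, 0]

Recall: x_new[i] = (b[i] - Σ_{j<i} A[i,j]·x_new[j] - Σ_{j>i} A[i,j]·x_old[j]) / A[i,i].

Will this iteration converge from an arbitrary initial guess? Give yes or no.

Diagonal D = diag(10, 10, -11, -13, 9, -13); L, U strict lower/upper.
T_GS = -(D+L)⁻¹U: row 0 first, T[0,2] = -(-1)/(10) = +0.1000; later rows by forward substitution.
  T[0,:] = [+0.0000 -0.5000 +0.1000 -0.3000 +0.2000 +0.5000]
  T[1,:] = [+0.0000 +0.0500 +0.5900 +0.1300 -0.2200 +0.4500]
  T[2,:] = [+0.0000 +0.2227 -0.0991 -0.4209 +0.2927 -0.6318]
  T[3,:] = [+0.0000 +0.1619 +0.0222 +0.1901 -0.5235 +0.0164]
  T[4,:] = [+0.0000 +0.1934 +0.2583 +0.3147 -0.4040 +0.4014]
  T[5,:] = [+0.0000 +0.1038 -0.2086 -0.0569 +0.1191 -0.2414]
eigenvalue magnitudes: 0.8462, 0.4181, 0.2740, 0.2740, 0.0405, 0.0000.
ρ = 0.8462; 0.8462 < 1 ⇒ converges.

yes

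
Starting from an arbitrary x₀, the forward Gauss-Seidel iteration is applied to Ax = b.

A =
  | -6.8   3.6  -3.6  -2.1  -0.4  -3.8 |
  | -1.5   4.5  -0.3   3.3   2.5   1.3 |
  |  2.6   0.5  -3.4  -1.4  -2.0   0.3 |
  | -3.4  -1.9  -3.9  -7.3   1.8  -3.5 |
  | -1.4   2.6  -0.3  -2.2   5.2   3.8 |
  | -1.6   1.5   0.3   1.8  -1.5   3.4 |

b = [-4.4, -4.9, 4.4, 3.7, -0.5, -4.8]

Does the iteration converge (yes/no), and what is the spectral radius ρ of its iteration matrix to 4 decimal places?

no, ρ = 1.3869

A = D + L + U where D = diag(-6.8, 4.5, -3.4, -7.3, 5.2, 3.4).
T_GS = -(D+L)⁻¹U: row 0 first, T[0,3] = -(-2.1)/(-6.8) = -0.3088; later rows by forward substitution.
  T[0,:] = [+0.0000  +0.5294  -0.5294  -0.3088  -0.0588  -0.5588]
  T[1,:] = [+0.0000  +0.1765  -0.1098  -0.8363  -0.5752  -0.4752]
  T[2,:] = [+0.0000  +0.4308  -0.4210  -0.7709  -0.7178  -0.4090]
  T[3,:] = [+0.0000  -0.5227  +0.5001  +0.7733  +0.8072  +0.1230]
  T[4,:] = [+0.0000  -0.1420  +0.0996  +0.6177  +0.5718  -0.6152]
  T[5,:] = [+0.0000  +0.3473  -0.3843  +0.1547  +0.1144  -0.3538]
moduli |λ_i(T)| = 1.3869, 0.5999, 0.2428, 0.2428, 0.0251, 0.0000.
spectral radius ρ = 1.3869; 1.3869 > 1, so it fails to converge.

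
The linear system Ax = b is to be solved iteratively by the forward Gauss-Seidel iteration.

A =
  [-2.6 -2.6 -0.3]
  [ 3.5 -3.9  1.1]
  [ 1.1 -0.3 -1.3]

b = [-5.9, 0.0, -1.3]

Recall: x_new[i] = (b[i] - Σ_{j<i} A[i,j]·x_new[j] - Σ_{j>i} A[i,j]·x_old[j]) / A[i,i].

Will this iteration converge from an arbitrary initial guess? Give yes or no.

yes

Write A = D+L+U with D = diag(-2.6, -3.9, -1.3).
Gauss-Seidel: T = -(D+L)⁻¹U, row 0 first, T[0,1] = -(-2.6)/(-2.6) = -1.0000; later rows by forward substitution.
  T[0,:] = [+0.0000 -1.0000 -0.1154]
  T[1,:] = [+0.0000 -0.8974 +0.1785]
  T[2,:] = [+0.0000 -0.6391 -0.1388]
eigenvalue magnitudes: 0.6908, 0.3455, 0.0000.
ρ = 0.6908; 0.6908 < 1 ⇒ converges.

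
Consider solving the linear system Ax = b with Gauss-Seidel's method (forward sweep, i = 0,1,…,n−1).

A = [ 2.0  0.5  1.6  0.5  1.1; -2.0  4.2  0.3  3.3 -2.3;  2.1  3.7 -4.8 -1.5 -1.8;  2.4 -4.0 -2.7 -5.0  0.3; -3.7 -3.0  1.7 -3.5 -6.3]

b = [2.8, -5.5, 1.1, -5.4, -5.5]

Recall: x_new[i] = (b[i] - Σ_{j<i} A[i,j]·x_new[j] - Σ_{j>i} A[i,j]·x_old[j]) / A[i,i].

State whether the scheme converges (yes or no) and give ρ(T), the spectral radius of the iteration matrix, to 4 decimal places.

no, ρ = 1.1443

Split A = D + L + U, D = diag(2, 4.2, -4.8, -5, -6.3).
GS T = -(D+L)⁻¹U: row 0 first, T[0,4] = -(1.1)/(2) = -0.5500; later rows by forward substitution.
  T[0,:] = [+0.0000  -0.2500  -0.8000  -0.2500  -0.5500]
  T[1,:] = [+0.0000  -0.1190  -0.4524  -0.9048  +0.2857]
  T[2,:] = [+0.0000  -0.2011  -0.6987  -1.1193  -0.3954]
  T[3,:] = [+0.0000  +0.0839  +0.3552  +1.2082  -0.2191]
  T[4,:] = [+0.0000  +0.1027  +0.2994  -0.3956  +0.2020]
moduli |λ_i(T)| = 1.1443, 0.4357, 0.4357, 0.0009, 0.0000.
ρ(T) = max|λ| = 1.1443; 1.1443 > 1: divergent.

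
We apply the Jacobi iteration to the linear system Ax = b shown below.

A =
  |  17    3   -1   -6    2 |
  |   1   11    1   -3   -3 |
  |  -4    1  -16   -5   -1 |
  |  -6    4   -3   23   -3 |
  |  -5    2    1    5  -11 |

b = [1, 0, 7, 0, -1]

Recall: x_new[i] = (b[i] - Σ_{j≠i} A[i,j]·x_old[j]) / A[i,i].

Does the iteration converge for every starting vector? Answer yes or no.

Let D = diag(17, 11, -16, 23, -11); L, U the strict triangles.
Jacobi T = -D⁻¹(L+U): T[4,1] = -(2)/(-11) = +0.1818; T[4,4] = 0.
  T[0,:] = [+0.0000  -0.1765  +0.0588  +0.3529  -0.1176]
  T[1,:] = [-0.0909  +0.0000  -0.0909  +0.2727  +0.2727]
  T[2,:] = [-0.2500  +0.0625  +0.0000  -0.3125  -0.0625]
  T[3,:] = [+0.2609  -0.1739  +0.1304  +0.0000  +0.1304]
  T[4,:] = [-0.4545  +0.1818  +0.0909  +0.4545  +0.0000]
|roots of det(T-λI)|: 0.5300, 0.3798, 0.3345, 0.3345, 0.1481.
spectral radius ρ = 0.5300; 0.5300 < 1, so it converges for any x₀.

yes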